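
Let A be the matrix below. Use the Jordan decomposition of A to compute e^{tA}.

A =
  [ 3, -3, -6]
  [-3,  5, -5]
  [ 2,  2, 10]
e^{tA} =
  [3*t^2*exp(6*t) - 3*t*exp(6*t) + exp(6*t), -3*t*exp(6*t), 9*t^2*exp(6*t)/2 - 6*t*exp(6*t)]
  [t^2*exp(6*t) - 3*t*exp(6*t), -t*exp(6*t) + exp(6*t), 3*t^2*exp(6*t)/2 - 5*t*exp(6*t)]
  [-2*t^2*exp(6*t) + 2*t*exp(6*t), 2*t*exp(6*t), -3*t^2*exp(6*t) + 4*t*exp(6*t) + exp(6*t)]

Strategy: write A = P · J · P⁻¹ where J is a Jordan canonical form, so e^{tA} = P · e^{tJ} · P⁻¹, and e^{tJ} can be computed block-by-block.

A has Jordan form
J =
  [6, 1, 0]
  [0, 6, 1]
  [0, 0, 6]
(up to reordering of blocks).

Per-block formulas:
  For a 3×3 Jordan block J_3(6): exp(t · J_3(6)) = e^(6t)·(I + t·N + (t^2/2)·N^2), where N is the 3×3 nilpotent shift.

After assembling e^{tJ} and conjugating by P, we get:

e^{tA} =
  [3*t^2*exp(6*t) - 3*t*exp(6*t) + exp(6*t), -3*t*exp(6*t), 9*t^2*exp(6*t)/2 - 6*t*exp(6*t)]
  [t^2*exp(6*t) - 3*t*exp(6*t), -t*exp(6*t) + exp(6*t), 3*t^2*exp(6*t)/2 - 5*t*exp(6*t)]
  [-2*t^2*exp(6*t) + 2*t*exp(6*t), 2*t*exp(6*t), -3*t^2*exp(6*t) + 4*t*exp(6*t) + exp(6*t)]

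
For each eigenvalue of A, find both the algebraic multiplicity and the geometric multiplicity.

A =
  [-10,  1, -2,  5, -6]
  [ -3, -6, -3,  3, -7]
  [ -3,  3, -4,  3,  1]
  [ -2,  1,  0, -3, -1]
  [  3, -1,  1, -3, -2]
λ = -5: alg = 5, geom = 2

Step 1 — factor the characteristic polynomial to read off the algebraic multiplicities:
  χ_A(x) = (x + 5)^5

Step 2 — compute geometric multiplicities via the rank-nullity identity g(λ) = n − rank(A − λI):
  rank(A − (-5)·I) = 3, so dim ker(A − (-5)·I) = n − 3 = 2

Summary:
  λ = -5: algebraic multiplicity = 5, geometric multiplicity = 2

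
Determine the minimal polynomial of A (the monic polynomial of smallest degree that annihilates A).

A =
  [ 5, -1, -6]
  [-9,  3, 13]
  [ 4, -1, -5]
x^3 - 3*x^2 + 3*x - 1

The characteristic polynomial is χ_A(x) = (x - 1)^3, so the eigenvalues are known. The minimal polynomial is
  m_A(x) = Π_λ (x − λ)^{k_λ}
where k_λ is the size of the *largest* Jordan block for λ (equivalently, the smallest k with (A − λI)^k v = 0 for every generalised eigenvector v of λ).

  λ = 1: largest Jordan block has size 3, contributing (x − 1)^3

So m_A(x) = (x - 1)^3 = x^3 - 3*x^2 + 3*x - 1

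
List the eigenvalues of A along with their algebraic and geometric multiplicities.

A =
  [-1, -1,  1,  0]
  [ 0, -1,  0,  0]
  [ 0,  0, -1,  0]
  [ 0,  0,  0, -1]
λ = -1: alg = 4, geom = 3

Step 1 — factor the characteristic polynomial to read off the algebraic multiplicities:
  χ_A(x) = (x + 1)^4

Step 2 — compute geometric multiplicities via the rank-nullity identity g(λ) = n − rank(A − λI):
  rank(A − (-1)·I) = 1, so dim ker(A − (-1)·I) = n − 1 = 3

Summary:
  λ = -1: algebraic multiplicity = 4, geometric multiplicity = 3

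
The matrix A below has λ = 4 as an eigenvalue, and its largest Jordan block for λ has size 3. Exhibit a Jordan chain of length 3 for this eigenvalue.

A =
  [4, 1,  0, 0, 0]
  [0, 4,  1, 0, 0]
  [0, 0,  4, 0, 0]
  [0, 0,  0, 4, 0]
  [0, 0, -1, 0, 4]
A Jordan chain for λ = 4 of length 3:
v_1 = (1, 0, 0, 0, 0)ᵀ
v_2 = (0, 1, 0, 0, -1)ᵀ
v_3 = (0, 0, 1, 0, 0)ᵀ

Let N = A − (4)·I. We want v_3 with N^3 v_3 = 0 but N^2 v_3 ≠ 0; then v_{j-1} := N · v_j for j = 3, …, 2.

Pick v_3 = (0, 0, 1, 0, 0)ᵀ.
Then v_2 = N · v_3 = (0, 1, 0, 0, -1)ᵀ.
Then v_1 = N · v_2 = (1, 0, 0, 0, 0)ᵀ.

Sanity check: (A − (4)·I) v_1 = (0, 0, 0, 0, 0)ᵀ = 0. ✓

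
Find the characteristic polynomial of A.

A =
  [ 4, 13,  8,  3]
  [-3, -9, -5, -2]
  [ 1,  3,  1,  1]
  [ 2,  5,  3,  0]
x^4 + 4*x^3 + 6*x^2 + 4*x + 1

Expanding det(x·I − A) (e.g. by cofactor expansion or by noting that A is similar to its Jordan form J, which has the same characteristic polynomial as A) gives
  χ_A(x) = x^4 + 4*x^3 + 6*x^2 + 4*x + 1
which factors as (x + 1)^4. The eigenvalues (with algebraic multiplicities) are λ = -1 with multiplicity 4.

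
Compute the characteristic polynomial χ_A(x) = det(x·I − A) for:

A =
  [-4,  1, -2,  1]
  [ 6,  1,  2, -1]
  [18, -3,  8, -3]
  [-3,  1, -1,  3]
x^4 - 8*x^3 + 24*x^2 - 32*x + 16

Expanding det(x·I − A) (e.g. by cofactor expansion or by noting that A is similar to its Jordan form J, which has the same characteristic polynomial as A) gives
  χ_A(x) = x^4 - 8*x^3 + 24*x^2 - 32*x + 16
which factors as (x - 2)^4. The eigenvalues (with algebraic multiplicities) are λ = 2 with multiplicity 4.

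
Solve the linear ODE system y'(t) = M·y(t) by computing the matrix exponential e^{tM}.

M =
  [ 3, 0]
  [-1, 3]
e^{tM} =
  [exp(3*t), 0]
  [-t*exp(3*t), exp(3*t)]

Strategy: write M = P · J · P⁻¹ where J is a Jordan canonical form, so e^{tM} = P · e^{tJ} · P⁻¹, and e^{tJ} can be computed block-by-block.

M has Jordan form
J =
  [3, 1]
  [0, 3]
(up to reordering of blocks).

Per-block formulas:
  For a 2×2 Jordan block J_2(3): exp(t · J_2(3)) = e^(3t)·(I + t·N), where N is the 2×2 nilpotent shift.

After assembling e^{tJ} and conjugating by P, we get:

e^{tM} =
  [exp(3*t), 0]
  [-t*exp(3*t), exp(3*t)]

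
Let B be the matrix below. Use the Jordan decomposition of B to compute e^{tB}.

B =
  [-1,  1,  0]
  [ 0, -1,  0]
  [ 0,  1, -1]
e^{tB} =
  [exp(-t), t*exp(-t), 0]
  [0, exp(-t), 0]
  [0, t*exp(-t), exp(-t)]

Strategy: write B = P · J · P⁻¹ where J is a Jordan canonical form, so e^{tB} = P · e^{tJ} · P⁻¹, and e^{tJ} can be computed block-by-block.

B has Jordan form
J =
  [-1,  1,  0]
  [ 0, -1,  0]
  [ 0,  0, -1]
(up to reordering of blocks).

Per-block formulas:
  For a 2×2 Jordan block J_2(-1): exp(t · J_2(-1)) = e^(-1t)·(I + t·N), where N is the 2×2 nilpotent shift.
  For a 1×1 block at λ = -1: exp(t · [-1]) = [e^(-1t)].

After assembling e^{tJ} and conjugating by P, we get:

e^{tB} =
  [exp(-t), t*exp(-t), 0]
  [0, exp(-t), 0]
  [0, t*exp(-t), exp(-t)]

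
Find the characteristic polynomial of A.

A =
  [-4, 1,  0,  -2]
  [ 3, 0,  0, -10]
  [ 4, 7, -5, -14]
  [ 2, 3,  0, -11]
x^4 + 20*x^3 + 150*x^2 + 500*x + 625

Expanding det(x·I − A) (e.g. by cofactor expansion or by noting that A is similar to its Jordan form J, which has the same characteristic polynomial as A) gives
  χ_A(x) = x^4 + 20*x^3 + 150*x^2 + 500*x + 625
which factors as (x + 5)^4. The eigenvalues (with algebraic multiplicities) are λ = -5 with multiplicity 4.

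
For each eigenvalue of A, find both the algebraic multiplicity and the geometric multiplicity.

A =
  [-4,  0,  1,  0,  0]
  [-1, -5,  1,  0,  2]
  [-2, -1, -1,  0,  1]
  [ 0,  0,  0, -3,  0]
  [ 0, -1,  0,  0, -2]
λ = -3: alg = 5, geom = 3

Step 1 — factor the characteristic polynomial to read off the algebraic multiplicities:
  χ_A(x) = (x + 3)^5

Step 2 — compute geometric multiplicities via the rank-nullity identity g(λ) = n − rank(A − λI):
  rank(A − (-3)·I) = 2, so dim ker(A − (-3)·I) = n − 2 = 3

Summary:
  λ = -3: algebraic multiplicity = 5, geometric multiplicity = 3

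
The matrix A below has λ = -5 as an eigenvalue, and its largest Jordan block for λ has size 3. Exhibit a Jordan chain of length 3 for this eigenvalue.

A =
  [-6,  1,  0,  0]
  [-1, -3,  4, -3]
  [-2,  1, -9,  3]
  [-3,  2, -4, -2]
A Jordan chain for λ = -5 of length 3:
v_1 = (1, 1, 2, 3)ᵀ
v_2 = (1, 2, 1, 2)ᵀ
v_3 = (0, 1, 0, 0)ᵀ

Let N = A − (-5)·I. We want v_3 with N^3 v_3 = 0 but N^2 v_3 ≠ 0; then v_{j-1} := N · v_j for j = 3, …, 2.

Pick v_3 = (0, 1, 0, 0)ᵀ.
Then v_2 = N · v_3 = (1, 2, 1, 2)ᵀ.
Then v_1 = N · v_2 = (1, 1, 2, 3)ᵀ.

Sanity check: (A − (-5)·I) v_1 = (0, 0, 0, 0)ᵀ = 0. ✓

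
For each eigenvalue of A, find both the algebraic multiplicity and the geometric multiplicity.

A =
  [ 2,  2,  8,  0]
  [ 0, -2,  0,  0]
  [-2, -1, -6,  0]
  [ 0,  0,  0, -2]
λ = -2: alg = 4, geom = 3

Step 1 — factor the characteristic polynomial to read off the algebraic multiplicities:
  χ_A(x) = (x + 2)^4

Step 2 — compute geometric multiplicities via the rank-nullity identity g(λ) = n − rank(A − λI):
  rank(A − (-2)·I) = 1, so dim ker(A − (-2)·I) = n − 1 = 3

Summary:
  λ = -2: algebraic multiplicity = 4, geometric multiplicity = 3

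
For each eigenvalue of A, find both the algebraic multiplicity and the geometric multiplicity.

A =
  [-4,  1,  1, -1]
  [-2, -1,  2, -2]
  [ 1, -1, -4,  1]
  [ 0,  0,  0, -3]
λ = -3: alg = 4, geom = 3

Step 1 — factor the characteristic polynomial to read off the algebraic multiplicities:
  χ_A(x) = (x + 3)^4

Step 2 — compute geometric multiplicities via the rank-nullity identity g(λ) = n − rank(A − λI):
  rank(A − (-3)·I) = 1, so dim ker(A − (-3)·I) = n − 1 = 3

Summary:
  λ = -3: algebraic multiplicity = 4, geometric multiplicity = 3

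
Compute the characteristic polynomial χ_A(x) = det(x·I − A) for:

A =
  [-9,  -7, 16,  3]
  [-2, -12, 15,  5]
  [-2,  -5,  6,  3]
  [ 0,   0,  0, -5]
x^4 + 20*x^3 + 150*x^2 + 500*x + 625

Expanding det(x·I − A) (e.g. by cofactor expansion or by noting that A is similar to its Jordan form J, which has the same characteristic polynomial as A) gives
  χ_A(x) = x^4 + 20*x^3 + 150*x^2 + 500*x + 625
which factors as (x + 5)^4. The eigenvalues (with algebraic multiplicities) are λ = -5 with multiplicity 4.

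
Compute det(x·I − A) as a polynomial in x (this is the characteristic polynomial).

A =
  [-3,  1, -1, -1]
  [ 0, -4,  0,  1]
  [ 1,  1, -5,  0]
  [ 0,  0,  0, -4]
x^4 + 16*x^3 + 96*x^2 + 256*x + 256

Expanding det(x·I − A) (e.g. by cofactor expansion or by noting that A is similar to its Jordan form J, which has the same characteristic polynomial as A) gives
  χ_A(x) = x^4 + 16*x^3 + 96*x^2 + 256*x + 256
which factors as (x + 4)^4. The eigenvalues (with algebraic multiplicities) are λ = -4 with multiplicity 4.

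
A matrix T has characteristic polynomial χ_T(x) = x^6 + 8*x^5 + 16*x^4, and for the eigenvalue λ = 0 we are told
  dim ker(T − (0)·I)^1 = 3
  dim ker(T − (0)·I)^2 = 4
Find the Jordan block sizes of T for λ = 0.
Block sizes for λ = 0: [2, 1, 1]

From the dimensions of kernels of powers, the number of Jordan blocks of size at least j is d_j − d_{j−1} where d_j = dim ker(N^j) (with d_0 = 0). Computing the differences gives [3, 1].
The number of blocks of size exactly k is (#blocks of size ≥ k) − (#blocks of size ≥ k + 1), so the partition is: 2 block(s) of size 1, 1 block(s) of size 2.
In nonincreasing order the block sizes are [2, 1, 1].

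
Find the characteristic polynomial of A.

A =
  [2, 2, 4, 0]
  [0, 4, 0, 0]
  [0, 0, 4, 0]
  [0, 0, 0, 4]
x^4 - 14*x^3 + 72*x^2 - 160*x + 128

Expanding det(x·I − A) (e.g. by cofactor expansion or by noting that A is similar to its Jordan form J, which has the same characteristic polynomial as A) gives
  χ_A(x) = x^4 - 14*x^3 + 72*x^2 - 160*x + 128
which factors as (x - 4)^3*(x - 2). The eigenvalues (with algebraic multiplicities) are λ = 2 with multiplicity 1, λ = 4 with multiplicity 3.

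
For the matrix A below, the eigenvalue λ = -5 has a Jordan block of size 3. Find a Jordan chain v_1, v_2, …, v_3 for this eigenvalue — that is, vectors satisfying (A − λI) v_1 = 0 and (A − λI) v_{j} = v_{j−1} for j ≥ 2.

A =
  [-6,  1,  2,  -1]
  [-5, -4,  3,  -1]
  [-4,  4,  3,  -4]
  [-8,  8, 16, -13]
A Jordan chain for λ = -5 of length 3:
v_1 = (-4, -4, -16, -32)ᵀ
v_2 = (-1, -5, -4, -8)ᵀ
v_3 = (1, 0, 0, 0)ᵀ

Let N = A − (-5)·I. We want v_3 with N^3 v_3 = 0 but N^2 v_3 ≠ 0; then v_{j-1} := N · v_j for j = 3, …, 2.

Pick v_3 = (1, 0, 0, 0)ᵀ.
Then v_2 = N · v_3 = (-1, -5, -4, -8)ᵀ.
Then v_1 = N · v_2 = (-4, -4, -16, -32)ᵀ.

Sanity check: (A − (-5)·I) v_1 = (0, 0, 0, 0)ᵀ = 0. ✓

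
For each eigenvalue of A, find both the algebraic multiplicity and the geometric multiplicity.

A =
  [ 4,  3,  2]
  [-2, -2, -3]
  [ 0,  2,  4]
λ = 2: alg = 3, geom = 1

Step 1 — factor the characteristic polynomial to read off the algebraic multiplicities:
  χ_A(x) = (x - 2)^3

Step 2 — compute geometric multiplicities via the rank-nullity identity g(λ) = n − rank(A − λI):
  rank(A − (2)·I) = 2, so dim ker(A − (2)·I) = n − 2 = 1

Summary:
  λ = 2: algebraic multiplicity = 3, geometric multiplicity = 1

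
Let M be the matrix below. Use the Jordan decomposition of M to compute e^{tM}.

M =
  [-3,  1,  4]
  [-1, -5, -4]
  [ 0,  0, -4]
e^{tM} =
  [t*exp(-4*t) + exp(-4*t), t*exp(-4*t), 4*t*exp(-4*t)]
  [-t*exp(-4*t), -t*exp(-4*t) + exp(-4*t), -4*t*exp(-4*t)]
  [0, 0, exp(-4*t)]

Strategy: write M = P · J · P⁻¹ where J is a Jordan canonical form, so e^{tM} = P · e^{tJ} · P⁻¹, and e^{tJ} can be computed block-by-block.

M has Jordan form
J =
  [-4,  1,  0]
  [ 0, -4,  0]
  [ 0,  0, -4]
(up to reordering of blocks).

Per-block formulas:
  For a 2×2 Jordan block J_2(-4): exp(t · J_2(-4)) = e^(-4t)·(I + t·N), where N is the 2×2 nilpotent shift.
  For a 1×1 block at λ = -4: exp(t · [-4]) = [e^(-4t)].

After assembling e^{tJ} and conjugating by P, we get:

e^{tM} =
  [t*exp(-4*t) + exp(-4*t), t*exp(-4*t), 4*t*exp(-4*t)]
  [-t*exp(-4*t), -t*exp(-4*t) + exp(-4*t), -4*t*exp(-4*t)]
  [0, 0, exp(-4*t)]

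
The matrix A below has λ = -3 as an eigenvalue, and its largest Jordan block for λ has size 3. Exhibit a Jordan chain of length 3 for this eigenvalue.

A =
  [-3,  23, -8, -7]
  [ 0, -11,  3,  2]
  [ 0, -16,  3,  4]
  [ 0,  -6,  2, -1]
A Jordan chain for λ = -3 of length 3:
v_1 = (-14, 4, 8, 4)ᵀ
v_2 = (23, -8, -16, -6)ᵀ
v_3 = (0, 1, 0, 0)ᵀ

Let N = A − (-3)·I. We want v_3 with N^3 v_3 = 0 but N^2 v_3 ≠ 0; then v_{j-1} := N · v_j for j = 3, …, 2.

Pick v_3 = (0, 1, 0, 0)ᵀ.
Then v_2 = N · v_3 = (23, -8, -16, -6)ᵀ.
Then v_1 = N · v_2 = (-14, 4, 8, 4)ᵀ.

Sanity check: (A − (-3)·I) v_1 = (0, 0, 0, 0)ᵀ = 0. ✓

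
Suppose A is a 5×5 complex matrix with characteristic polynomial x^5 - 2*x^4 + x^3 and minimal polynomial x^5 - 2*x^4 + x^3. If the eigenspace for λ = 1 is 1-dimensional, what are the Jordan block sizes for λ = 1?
Block sizes for λ = 1: [2]

Step 1 — from the characteristic polynomial, algebraic multiplicity of λ = 1 is 2. From dim ker(A − (1)·I) = 1, there are exactly 1 Jordan blocks for λ = 1.
Step 2 — from the minimal polynomial, the factor (x − 1)^2 tells us the largest block for λ = 1 has size 2.
Step 3 — with total size 2, 1 blocks, and largest block 2, the block sizes (in nonincreasing order) are [2].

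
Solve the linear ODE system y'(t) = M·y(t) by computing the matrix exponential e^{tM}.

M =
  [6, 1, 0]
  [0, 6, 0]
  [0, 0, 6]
e^{tM} =
  [exp(6*t), t*exp(6*t), 0]
  [0, exp(6*t), 0]
  [0, 0, exp(6*t)]

Strategy: write M = P · J · P⁻¹ where J is a Jordan canonical form, so e^{tM} = P · e^{tJ} · P⁻¹, and e^{tJ} can be computed block-by-block.

M has Jordan form
J =
  [6, 1, 0]
  [0, 6, 0]
  [0, 0, 6]
(up to reordering of blocks).

Per-block formulas:
  For a 1×1 block at λ = 6: exp(t · [6]) = [e^(6t)].
  For a 2×2 Jordan block J_2(6): exp(t · J_2(6)) = e^(6t)·(I + t·N), where N is the 2×2 nilpotent shift.

After assembling e^{tJ} and conjugating by P, we get:

e^{tM} =
  [exp(6*t), t*exp(6*t), 0]
  [0, exp(6*t), 0]
  [0, 0, exp(6*t)]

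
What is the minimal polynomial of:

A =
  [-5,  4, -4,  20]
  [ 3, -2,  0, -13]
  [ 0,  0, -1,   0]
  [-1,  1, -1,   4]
x^3 + 3*x^2 + 3*x + 1

The characteristic polynomial is χ_A(x) = (x + 1)^4, so the eigenvalues are known. The minimal polynomial is
  m_A(x) = Π_λ (x − λ)^{k_λ}
where k_λ is the size of the *largest* Jordan block for λ (equivalently, the smallest k with (A − λI)^k v = 0 for every generalised eigenvector v of λ).

  λ = -1: largest Jordan block has size 3, contributing (x + 1)^3

So m_A(x) = (x + 1)^3 = x^3 + 3*x^2 + 3*x + 1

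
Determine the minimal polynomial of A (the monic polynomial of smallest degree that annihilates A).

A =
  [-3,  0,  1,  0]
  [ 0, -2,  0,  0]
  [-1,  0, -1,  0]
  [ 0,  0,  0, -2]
x^2 + 4*x + 4

The characteristic polynomial is χ_A(x) = (x + 2)^4, so the eigenvalues are known. The minimal polynomial is
  m_A(x) = Π_λ (x − λ)^{k_λ}
where k_λ is the size of the *largest* Jordan block for λ (equivalently, the smallest k with (A − λI)^k v = 0 for every generalised eigenvector v of λ).

  λ = -2: largest Jordan block has size 2, contributing (x + 2)^2

So m_A(x) = (x + 2)^2 = x^2 + 4*x + 4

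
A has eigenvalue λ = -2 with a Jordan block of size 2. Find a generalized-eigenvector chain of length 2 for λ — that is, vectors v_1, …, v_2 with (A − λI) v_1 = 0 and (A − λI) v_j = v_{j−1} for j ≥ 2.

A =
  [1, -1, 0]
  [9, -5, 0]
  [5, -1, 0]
A Jordan chain for λ = -2 of length 2:
v_1 = (-1, -3, 1)ᵀ
v_2 = (1, 4, 0)ᵀ

Let N = A − (-2)·I. We want v_2 with N^2 v_2 = 0 but N^1 v_2 ≠ 0; then v_{j-1} := N · v_j for j = 2, …, 2.

Pick v_2 = (1, 4, 0)ᵀ.
Then v_1 = N · v_2 = (-1, -3, 1)ᵀ.

Sanity check: (A − (-2)·I) v_1 = (0, 0, 0)ᵀ = 0. ✓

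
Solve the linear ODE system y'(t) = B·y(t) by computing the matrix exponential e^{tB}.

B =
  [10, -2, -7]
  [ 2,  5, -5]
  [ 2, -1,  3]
e^{tB} =
  [-t^2*exp(6*t) + 4*t*exp(6*t) + exp(6*t), t^2*exp(6*t)/2 - 2*t*exp(6*t), 3*t^2*exp(6*t)/2 - 7*t*exp(6*t)]
  [-2*t^2*exp(6*t) + 2*t*exp(6*t), t^2*exp(6*t) - t*exp(6*t) + exp(6*t), 3*t^2*exp(6*t) - 5*t*exp(6*t)]
  [2*t*exp(6*t), -t*exp(6*t), -3*t*exp(6*t) + exp(6*t)]

Strategy: write B = P · J · P⁻¹ where J is a Jordan canonical form, so e^{tB} = P · e^{tJ} · P⁻¹, and e^{tJ} can be computed block-by-block.

B has Jordan form
J =
  [6, 1, 0]
  [0, 6, 1]
  [0, 0, 6]
(up to reordering of blocks).

Per-block formulas:
  For a 3×3 Jordan block J_3(6): exp(t · J_3(6)) = e^(6t)·(I + t·N + (t^2/2)·N^2), where N is the 3×3 nilpotent shift.

After assembling e^{tJ} and conjugating by P, we get:

e^{tB} =
  [-t^2*exp(6*t) + 4*t*exp(6*t) + exp(6*t), t^2*exp(6*t)/2 - 2*t*exp(6*t), 3*t^2*exp(6*t)/2 - 7*t*exp(6*t)]
  [-2*t^2*exp(6*t) + 2*t*exp(6*t), t^2*exp(6*t) - t*exp(6*t) + exp(6*t), 3*t^2*exp(6*t) - 5*t*exp(6*t)]
  [2*t*exp(6*t), -t*exp(6*t), -3*t*exp(6*t) + exp(6*t)]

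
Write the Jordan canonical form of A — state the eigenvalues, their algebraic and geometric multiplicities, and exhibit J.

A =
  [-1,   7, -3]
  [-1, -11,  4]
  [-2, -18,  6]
J_3(-2)

The characteristic polynomial is
  det(x·I − A) = x^3 + 6*x^2 + 12*x + 8 = (x + 2)^3

Eigenvalues and multiplicities (the geometric multiplicity of λ is n − rank(A − λI), which equals the number of Jordan blocks for λ):
  λ = -2: algebraic multiplicity = 3, geometric multiplicity = 1

Determining the block sizes for each eigenvalue:
  λ = -2: one block (gm = 1), so the single block has size am = 3 → block sizes [3]

Assembling the blocks gives a Jordan form
J =
  [-2,  1,  0]
  [ 0, -2,  1]
  [ 0,  0, -2]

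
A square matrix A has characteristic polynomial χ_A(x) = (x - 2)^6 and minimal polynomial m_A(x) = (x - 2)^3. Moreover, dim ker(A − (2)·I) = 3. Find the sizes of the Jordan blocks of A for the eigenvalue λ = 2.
Block sizes for λ = 2: [3, 2, 1]

Step 1 — from the characteristic polynomial, algebraic multiplicity of λ = 2 is 6. From dim ker(A − (2)·I) = 3, there are exactly 3 Jordan blocks for λ = 2.
Step 2 — from the minimal polynomial, the factor (x − 2)^3 tells us the largest block for λ = 2 has size 3.
Step 3 — with total size 6, 3 blocks, and largest block 3, the block sizes (in nonincreasing order) are [3, 2, 1].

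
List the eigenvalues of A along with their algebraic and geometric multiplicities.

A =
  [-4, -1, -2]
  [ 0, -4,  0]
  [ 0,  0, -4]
λ = -4: alg = 3, geom = 2

Step 1 — factor the characteristic polynomial to read off the algebraic multiplicities:
  χ_A(x) = (x + 4)^3

Step 2 — compute geometric multiplicities via the rank-nullity identity g(λ) = n − rank(A − λI):
  rank(A − (-4)·I) = 1, so dim ker(A − (-4)·I) = n − 1 = 2

Summary:
  λ = -4: algebraic multiplicity = 3, geometric multiplicity = 2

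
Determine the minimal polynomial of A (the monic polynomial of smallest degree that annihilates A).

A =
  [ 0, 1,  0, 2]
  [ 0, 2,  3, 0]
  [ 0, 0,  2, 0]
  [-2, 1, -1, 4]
x^3 - 6*x^2 + 12*x - 8

The characteristic polynomial is χ_A(x) = (x - 2)^4, so the eigenvalues are known. The minimal polynomial is
  m_A(x) = Π_λ (x − λ)^{k_λ}
where k_λ is the size of the *largest* Jordan block for λ (equivalently, the smallest k with (A − λI)^k v = 0 for every generalised eigenvector v of λ).

  λ = 2: largest Jordan block has size 3, contributing (x − 2)^3

So m_A(x) = (x - 2)^3 = x^3 - 6*x^2 + 12*x - 8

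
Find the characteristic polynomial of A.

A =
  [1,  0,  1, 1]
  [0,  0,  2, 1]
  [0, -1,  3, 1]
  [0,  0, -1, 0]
x^4 - 4*x^3 + 6*x^2 - 4*x + 1

Expanding det(x·I − A) (e.g. by cofactor expansion or by noting that A is similar to its Jordan form J, which has the same characteristic polynomial as A) gives
  χ_A(x) = x^4 - 4*x^3 + 6*x^2 - 4*x + 1
which factors as (x - 1)^4. The eigenvalues (with algebraic multiplicities) are λ = 1 with multiplicity 4.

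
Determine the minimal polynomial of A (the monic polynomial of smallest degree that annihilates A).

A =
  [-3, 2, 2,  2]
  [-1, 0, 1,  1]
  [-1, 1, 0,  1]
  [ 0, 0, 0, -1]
x^2 + 2*x + 1

The characteristic polynomial is χ_A(x) = (x + 1)^4, so the eigenvalues are known. The minimal polynomial is
  m_A(x) = Π_λ (x − λ)^{k_λ}
where k_λ is the size of the *largest* Jordan block for λ (equivalently, the smallest k with (A − λI)^k v = 0 for every generalised eigenvector v of λ).

  λ = -1: largest Jordan block has size 2, contributing (x + 1)^2

So m_A(x) = (x + 1)^2 = x^2 + 2*x + 1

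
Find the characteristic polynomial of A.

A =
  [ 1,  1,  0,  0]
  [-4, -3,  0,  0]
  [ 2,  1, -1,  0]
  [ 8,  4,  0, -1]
x^4 + 4*x^3 + 6*x^2 + 4*x + 1

Expanding det(x·I − A) (e.g. by cofactor expansion or by noting that A is similar to its Jordan form J, which has the same characteristic polynomial as A) gives
  χ_A(x) = x^4 + 4*x^3 + 6*x^2 + 4*x + 1
which factors as (x + 1)^4. The eigenvalues (with algebraic multiplicities) are λ = -1 with multiplicity 4.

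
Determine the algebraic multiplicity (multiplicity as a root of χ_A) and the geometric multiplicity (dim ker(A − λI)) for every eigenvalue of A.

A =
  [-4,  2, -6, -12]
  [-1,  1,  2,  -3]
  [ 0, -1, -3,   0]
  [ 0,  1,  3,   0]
λ = -2: alg = 3, geom = 1; λ = 0: alg = 1, geom = 1

Step 1 — factor the characteristic polynomial to read off the algebraic multiplicities:
  χ_A(x) = x*(x + 2)^3

Step 2 — compute geometric multiplicities via the rank-nullity identity g(λ) = n − rank(A − λI):
  rank(A − (-2)·I) = 3, so dim ker(A − (-2)·I) = n − 3 = 1
  rank(A − (0)·I) = 3, so dim ker(A − (0)·I) = n − 3 = 1

Summary:
  λ = -2: algebraic multiplicity = 3, geometric multiplicity = 1
  λ = 0: algebraic multiplicity = 1, geometric multiplicity = 1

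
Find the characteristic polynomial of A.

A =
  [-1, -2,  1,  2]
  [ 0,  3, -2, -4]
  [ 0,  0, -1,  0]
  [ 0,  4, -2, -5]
x^4 + 4*x^3 + 6*x^2 + 4*x + 1

Expanding det(x·I − A) (e.g. by cofactor expansion or by noting that A is similar to its Jordan form J, which has the same characteristic polynomial as A) gives
  χ_A(x) = x^4 + 4*x^3 + 6*x^2 + 4*x + 1
which factors as (x + 1)^4. The eigenvalues (with algebraic multiplicities) are λ = -1 with multiplicity 4.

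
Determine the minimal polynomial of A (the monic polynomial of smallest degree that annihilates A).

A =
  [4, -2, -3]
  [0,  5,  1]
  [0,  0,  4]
x^3 - 13*x^2 + 56*x - 80

The characteristic polynomial is χ_A(x) = (x - 5)*(x - 4)^2, so the eigenvalues are known. The minimal polynomial is
  m_A(x) = Π_λ (x − λ)^{k_λ}
where k_λ is the size of the *largest* Jordan block for λ (equivalently, the smallest k with (A − λI)^k v = 0 for every generalised eigenvector v of λ).

  λ = 4: largest Jordan block has size 2, contributing (x − 4)^2
  λ = 5: largest Jordan block has size 1, contributing (x − 5)

So m_A(x) = (x - 5)*(x - 4)^2 = x^3 - 13*x^2 + 56*x - 80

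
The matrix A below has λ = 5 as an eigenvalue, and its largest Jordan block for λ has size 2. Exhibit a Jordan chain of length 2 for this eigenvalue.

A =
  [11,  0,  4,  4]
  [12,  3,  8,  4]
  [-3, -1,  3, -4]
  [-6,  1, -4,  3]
A Jordan chain for λ = 5 of length 2:
v_1 = (6, 12, -3, -6)ᵀ
v_2 = (1, 0, 0, 0)ᵀ

Let N = A − (5)·I. We want v_2 with N^2 v_2 = 0 but N^1 v_2 ≠ 0; then v_{j-1} := N · v_j for j = 2, …, 2.

Pick v_2 = (1, 0, 0, 0)ᵀ.
Then v_1 = N · v_2 = (6, 12, -3, -6)ᵀ.

Sanity check: (A − (5)·I) v_1 = (0, 0, 0, 0)ᵀ = 0. ✓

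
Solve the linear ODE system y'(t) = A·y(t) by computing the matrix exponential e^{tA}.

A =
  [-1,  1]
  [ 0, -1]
e^{tA} =
  [exp(-t), t*exp(-t)]
  [0, exp(-t)]

Strategy: write A = P · J · P⁻¹ where J is a Jordan canonical form, so e^{tA} = P · e^{tJ} · P⁻¹, and e^{tJ} can be computed block-by-block.

A has Jordan form
J =
  [-1,  1]
  [ 0, -1]
(up to reordering of blocks).

Per-block formulas:
  For a 2×2 Jordan block J_2(-1): exp(t · J_2(-1)) = e^(-1t)·(I + t·N), where N is the 2×2 nilpotent shift.

After assembling e^{tJ} and conjugating by P, we get:

e^{tA} =
  [exp(-t), t*exp(-t)]
  [0, exp(-t)]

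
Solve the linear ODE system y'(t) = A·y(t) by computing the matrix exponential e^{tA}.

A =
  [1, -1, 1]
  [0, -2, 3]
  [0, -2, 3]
e^{tA} =
  [exp(t), 1 - exp(t), exp(t) - 1]
  [0, 3 - 2*exp(t), 3*exp(t) - 3]
  [0, 2 - 2*exp(t), 3*exp(t) - 2]

Strategy: write A = P · J · P⁻¹ where J is a Jordan canonical form, so e^{tA} = P · e^{tJ} · P⁻¹, and e^{tJ} can be computed block-by-block.

A has Jordan form
J =
  [0, 0, 0]
  [0, 1, 0]
  [0, 0, 1]
(up to reordering of blocks).

Per-block formulas:
  For a 1×1 block at λ = 1: exp(t · [1]) = [e^(1t)].
  For a 1×1 block at λ = 0: exp(t · [0]) = [e^(0t)].

After assembling e^{tJ} and conjugating by P, we get:

e^{tA} =
  [exp(t), 1 - exp(t), exp(t) - 1]
  [0, 3 - 2*exp(t), 3*exp(t) - 3]
  [0, 2 - 2*exp(t), 3*exp(t) - 2]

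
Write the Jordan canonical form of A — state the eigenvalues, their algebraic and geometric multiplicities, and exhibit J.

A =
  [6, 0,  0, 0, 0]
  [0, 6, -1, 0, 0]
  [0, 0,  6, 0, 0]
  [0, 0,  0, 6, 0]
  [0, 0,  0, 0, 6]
J_2(6) ⊕ J_1(6) ⊕ J_1(6) ⊕ J_1(6)

The characteristic polynomial is
  det(x·I − A) = x^5 - 30*x^4 + 360*x^3 - 2160*x^2 + 6480*x - 7776 = (x - 6)^5

Eigenvalues and multiplicities (the geometric multiplicity of λ is n − rank(A − λI), which equals the number of Jordan blocks for λ):
  λ = 6: algebraic multiplicity = 5, geometric multiplicity = 4

Determining the block sizes for each eigenvalue:
  λ = 6: 4 blocks summing to 5 forces exactly one block of size 2 and the rest size 1 → block sizes [2, 1, 1, 1]

Assembling the blocks gives a Jordan form
J =
  [6, 1, 0, 0, 0]
  [0, 6, 0, 0, 0]
  [0, 0, 6, 0, 0]
  [0, 0, 0, 6, 0]
  [0, 0, 0, 0, 6]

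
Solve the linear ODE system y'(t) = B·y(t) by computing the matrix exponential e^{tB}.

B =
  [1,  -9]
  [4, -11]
e^{tB} =
  [6*t*exp(-5*t) + exp(-5*t), -9*t*exp(-5*t)]
  [4*t*exp(-5*t), -6*t*exp(-5*t) + exp(-5*t)]

Strategy: write B = P · J · P⁻¹ where J is a Jordan canonical form, so e^{tB} = P · e^{tJ} · P⁻¹, and e^{tJ} can be computed block-by-block.

B has Jordan form
J =
  [-5,  1]
  [ 0, -5]
(up to reordering of blocks).

Per-block formulas:
  For a 2×2 Jordan block J_2(-5): exp(t · J_2(-5)) = e^(-5t)·(I + t·N), where N is the 2×2 nilpotent shift.

After assembling e^{tJ} and conjugating by P, we get:

e^{tB} =
  [6*t*exp(-5*t) + exp(-5*t), -9*t*exp(-5*t)]
  [4*t*exp(-5*t), -6*t*exp(-5*t) + exp(-5*t)]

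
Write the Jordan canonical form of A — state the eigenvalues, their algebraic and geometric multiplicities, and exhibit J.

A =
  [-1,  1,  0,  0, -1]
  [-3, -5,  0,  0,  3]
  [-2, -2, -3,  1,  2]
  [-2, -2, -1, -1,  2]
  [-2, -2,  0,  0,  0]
J_2(-2) ⊕ J_2(-2) ⊕ J_1(-2)

The characteristic polynomial is
  det(x·I − A) = x^5 + 10*x^4 + 40*x^3 + 80*x^2 + 80*x + 32 = (x + 2)^5

Eigenvalues and multiplicities (the geometric multiplicity of λ is n − rank(A − λI), which equals the number of Jordan blocks for λ):
  λ = -2: algebraic multiplicity = 5, geometric multiplicity = 3

Determining the block sizes for each eigenvalue:
  λ = -2: with am = 5 and gm = 3, the partition is not yet determined (e.g. several partitions of 5 into 3 parts exist). Let N = A − (-2)·I. Computing rank(N^1) = 2, rank(N^2) = 0; the number of blocks of size ≥ j is rank(N^{j−1}) − rank(N^j), giving [3, 2]. So we have 2 block(s) of size 2, 1 block(s) of size 1 → block sizes [2, 2, 1]

Assembling the blocks gives a Jordan form
J =
  [-2,  1,  0,  0,  0]
  [ 0, -2,  0,  0,  0]
  [ 0,  0, -2,  1,  0]
  [ 0,  0,  0, -2,  0]
  [ 0,  0,  0,  0, -2]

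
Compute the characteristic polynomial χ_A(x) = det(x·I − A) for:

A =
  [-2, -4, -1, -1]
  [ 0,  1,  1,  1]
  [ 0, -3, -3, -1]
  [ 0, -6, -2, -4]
x^4 + 8*x^3 + 24*x^2 + 32*x + 16

Expanding det(x·I − A) (e.g. by cofactor expansion or by noting that A is similar to its Jordan form J, which has the same characteristic polynomial as A) gives
  χ_A(x) = x^4 + 8*x^3 + 24*x^2 + 32*x + 16
which factors as (x + 2)^4. The eigenvalues (with algebraic multiplicities) are λ = -2 with multiplicity 4.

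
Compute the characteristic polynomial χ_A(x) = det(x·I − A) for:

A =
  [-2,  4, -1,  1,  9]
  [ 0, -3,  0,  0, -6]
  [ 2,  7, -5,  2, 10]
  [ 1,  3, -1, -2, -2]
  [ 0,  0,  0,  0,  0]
x^5 + 12*x^4 + 54*x^3 + 108*x^2 + 81*x

Expanding det(x·I − A) (e.g. by cofactor expansion or by noting that A is similar to its Jordan form J, which has the same characteristic polynomial as A) gives
  χ_A(x) = x^5 + 12*x^4 + 54*x^3 + 108*x^2 + 81*x
which factors as x*(x + 3)^4. The eigenvalues (with algebraic multiplicities) are λ = -3 with multiplicity 4, λ = 0 with multiplicity 1.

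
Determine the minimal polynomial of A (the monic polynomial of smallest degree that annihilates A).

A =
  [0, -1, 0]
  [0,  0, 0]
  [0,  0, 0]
x^2

The characteristic polynomial is χ_A(x) = x^3, so the eigenvalues are known. The minimal polynomial is
  m_A(x) = Π_λ (x − λ)^{k_λ}
where k_λ is the size of the *largest* Jordan block for λ (equivalently, the smallest k with (A − λI)^k v = 0 for every generalised eigenvector v of λ).

  λ = 0: largest Jordan block has size 2, contributing (x − 0)^2

So m_A(x) = x^2 = x^2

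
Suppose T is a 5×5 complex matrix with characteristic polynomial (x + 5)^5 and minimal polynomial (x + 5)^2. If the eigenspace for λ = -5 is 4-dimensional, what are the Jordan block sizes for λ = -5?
Block sizes for λ = -5: [2, 1, 1, 1]

Step 1 — from the characteristic polynomial, algebraic multiplicity of λ = -5 is 5. From dim ker(T − (-5)·I) = 4, there are exactly 4 Jordan blocks for λ = -5.
Step 2 — from the minimal polynomial, the factor (x + 5)^2 tells us the largest block for λ = -5 has size 2.
Step 3 — with total size 5, 4 blocks, and largest block 2, the block sizes (in nonincreasing order) are [2, 1, 1, 1].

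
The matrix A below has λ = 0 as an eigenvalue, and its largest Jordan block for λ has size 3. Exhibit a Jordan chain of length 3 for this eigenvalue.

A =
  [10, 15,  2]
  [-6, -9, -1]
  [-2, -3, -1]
A Jordan chain for λ = 0 of length 3:
v_1 = (6, -4, 0)ᵀ
v_2 = (10, -6, -2)ᵀ
v_3 = (1, 0, 0)ᵀ

Let N = A − (0)·I. We want v_3 with N^3 v_3 = 0 but N^2 v_3 ≠ 0; then v_{j-1} := N · v_j for j = 3, …, 2.

Pick v_3 = (1, 0, 0)ᵀ.
Then v_2 = N · v_3 = (10, -6, -2)ᵀ.
Then v_1 = N · v_2 = (6, -4, 0)ᵀ.

Sanity check: (A − (0)·I) v_1 = (0, 0, 0)ᵀ = 0. ✓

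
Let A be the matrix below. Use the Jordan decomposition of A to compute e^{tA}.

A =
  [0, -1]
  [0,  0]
e^{tA} =
  [1, -t]
  [0, 1]

Strategy: write A = P · J · P⁻¹ where J is a Jordan canonical form, so e^{tA} = P · e^{tJ} · P⁻¹, and e^{tJ} can be computed block-by-block.

A has Jordan form
J =
  [0, 1]
  [0, 0]
(up to reordering of blocks).

Per-block formulas:
  For a 2×2 Jordan block J_2(0): exp(t · J_2(0)) = e^(0t)·(I + t·N), where N is the 2×2 nilpotent shift.

After assembling e^{tJ} and conjugating by P, we get:

e^{tA} =
  [1, -t]
  [0, 1]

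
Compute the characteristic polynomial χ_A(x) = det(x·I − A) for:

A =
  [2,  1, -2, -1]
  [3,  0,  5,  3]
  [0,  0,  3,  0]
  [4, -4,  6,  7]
x^4 - 12*x^3 + 54*x^2 - 108*x + 81

Expanding det(x·I − A) (e.g. by cofactor expansion or by noting that A is similar to its Jordan form J, which has the same characteristic polynomial as A) gives
  χ_A(x) = x^4 - 12*x^3 + 54*x^2 - 108*x + 81
which factors as (x - 3)^4. The eigenvalues (with algebraic multiplicities) are λ = 3 with multiplicity 4.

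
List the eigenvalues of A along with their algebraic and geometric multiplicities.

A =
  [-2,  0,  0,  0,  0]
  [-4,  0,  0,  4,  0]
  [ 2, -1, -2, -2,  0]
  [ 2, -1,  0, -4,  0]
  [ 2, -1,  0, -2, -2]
λ = -2: alg = 5, geom = 4

Step 1 — factor the characteristic polynomial to read off the algebraic multiplicities:
  χ_A(x) = (x + 2)^5

Step 2 — compute geometric multiplicities via the rank-nullity identity g(λ) = n − rank(A − λI):
  rank(A − (-2)·I) = 1, so dim ker(A − (-2)·I) = n − 1 = 4

Summary:
  λ = -2: algebraic multiplicity = 5, geometric multiplicity = 4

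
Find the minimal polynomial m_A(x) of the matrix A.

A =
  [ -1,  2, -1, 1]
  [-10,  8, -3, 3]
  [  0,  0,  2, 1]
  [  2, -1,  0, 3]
x^3 - 9*x^2 + 27*x - 27

The characteristic polynomial is χ_A(x) = (x - 3)^4, so the eigenvalues are known. The minimal polynomial is
  m_A(x) = Π_λ (x − λ)^{k_λ}
where k_λ is the size of the *largest* Jordan block for λ (equivalently, the smallest k with (A − λI)^k v = 0 for every generalised eigenvector v of λ).

  λ = 3: largest Jordan block has size 3, contributing (x − 3)^3

So m_A(x) = (x - 3)^3 = x^3 - 9*x^2 + 27*x - 27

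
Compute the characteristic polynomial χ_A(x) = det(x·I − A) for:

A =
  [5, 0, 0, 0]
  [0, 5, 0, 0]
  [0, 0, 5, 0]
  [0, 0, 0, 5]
x^4 - 20*x^3 + 150*x^2 - 500*x + 625

Expanding det(x·I − A) (e.g. by cofactor expansion or by noting that A is similar to its Jordan form J, which has the same characteristic polynomial as A) gives
  χ_A(x) = x^4 - 20*x^3 + 150*x^2 - 500*x + 625
which factors as (x - 5)^4. The eigenvalues (with algebraic multiplicities) are λ = 5 with multiplicity 4.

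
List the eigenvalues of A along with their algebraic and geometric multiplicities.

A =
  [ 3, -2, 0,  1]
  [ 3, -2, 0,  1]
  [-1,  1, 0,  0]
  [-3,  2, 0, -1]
λ = 0: alg = 4, geom = 2

Step 1 — factor the characteristic polynomial to read off the algebraic multiplicities:
  χ_A(x) = x^4

Step 2 — compute geometric multiplicities via the rank-nullity identity g(λ) = n − rank(A − λI):
  rank(A − (0)·I) = 2, so dim ker(A − (0)·I) = n − 2 = 2

Summary:
  λ = 0: algebraic multiplicity = 4, geometric multiplicity = 2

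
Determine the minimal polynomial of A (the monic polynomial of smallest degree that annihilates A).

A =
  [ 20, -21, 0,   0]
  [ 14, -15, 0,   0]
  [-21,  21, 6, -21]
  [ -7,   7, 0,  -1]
x^2 - 5*x - 6

The characteristic polynomial is χ_A(x) = (x - 6)^2*(x + 1)^2, so the eigenvalues are known. The minimal polynomial is
  m_A(x) = Π_λ (x − λ)^{k_λ}
where k_λ is the size of the *largest* Jordan block for λ (equivalently, the smallest k with (A − λI)^k v = 0 for every generalised eigenvector v of λ).

  λ = -1: largest Jordan block has size 1, contributing (x + 1)
  λ = 6: largest Jordan block has size 1, contributing (x − 6)

So m_A(x) = (x - 6)*(x + 1) = x^2 - 5*x - 6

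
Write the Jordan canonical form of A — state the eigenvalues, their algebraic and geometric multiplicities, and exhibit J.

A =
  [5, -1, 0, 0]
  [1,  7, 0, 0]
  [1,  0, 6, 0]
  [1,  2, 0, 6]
J_3(6) ⊕ J_1(6)

The characteristic polynomial is
  det(x·I − A) = x^4 - 24*x^3 + 216*x^2 - 864*x + 1296 = (x - 6)^4

Eigenvalues and multiplicities (the geometric multiplicity of λ is n − rank(A − λI), which equals the number of Jordan blocks for λ):
  λ = 6: algebraic multiplicity = 4, geometric multiplicity = 2

Determining the block sizes for each eigenvalue:
  λ = 6: with am = 4 and gm = 2, the partition is not yet determined (e.g. several partitions of 4 into 2 parts exist). Let N = A − (6)·I. Computing rank(N^1) = 2, rank(N^2) = 1, rank(N^3) = 0; the number of blocks of size ≥ j is rank(N^{j−1}) − rank(N^j), giving [2, 1, 1]. So we have 1 block(s) of size 3, 1 block(s) of size 1 → block sizes [3, 1]

Assembling the blocks gives a Jordan form
J =
  [6, 1, 0, 0]
  [0, 6, 1, 0]
  [0, 0, 6, 0]
  [0, 0, 0, 6]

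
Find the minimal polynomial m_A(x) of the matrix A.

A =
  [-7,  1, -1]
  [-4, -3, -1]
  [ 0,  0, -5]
x^3 + 15*x^2 + 75*x + 125

The characteristic polynomial is χ_A(x) = (x + 5)^3, so the eigenvalues are known. The minimal polynomial is
  m_A(x) = Π_λ (x − λ)^{k_λ}
where k_λ is the size of the *largest* Jordan block for λ (equivalently, the smallest k with (A − λI)^k v = 0 for every generalised eigenvector v of λ).

  λ = -5: largest Jordan block has size 3, contributing (x + 5)^3

So m_A(x) = (x + 5)^3 = x^3 + 15*x^2 + 75*x + 125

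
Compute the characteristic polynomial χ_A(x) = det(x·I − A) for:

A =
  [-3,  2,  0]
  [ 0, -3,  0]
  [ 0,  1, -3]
x^3 + 9*x^2 + 27*x + 27

Expanding det(x·I − A) (e.g. by cofactor expansion or by noting that A is similar to its Jordan form J, which has the same characteristic polynomial as A) gives
  χ_A(x) = x^3 + 9*x^2 + 27*x + 27
which factors as (x + 3)^3. The eigenvalues (with algebraic multiplicities) are λ = -3 with multiplicity 3.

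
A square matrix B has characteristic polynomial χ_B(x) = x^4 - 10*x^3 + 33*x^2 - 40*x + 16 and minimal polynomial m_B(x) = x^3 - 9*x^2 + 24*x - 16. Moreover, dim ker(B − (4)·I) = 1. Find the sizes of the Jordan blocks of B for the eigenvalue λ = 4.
Block sizes for λ = 4: [2]

Step 1 — from the characteristic polynomial, algebraic multiplicity of λ = 4 is 2. From dim ker(B − (4)·I) = 1, there are exactly 1 Jordan blocks for λ = 4.
Step 2 — from the minimal polynomial, the factor (x − 4)^2 tells us the largest block for λ = 4 has size 2.
Step 3 — with total size 2, 1 blocks, and largest block 2, the block sizes (in nonincreasing order) are [2].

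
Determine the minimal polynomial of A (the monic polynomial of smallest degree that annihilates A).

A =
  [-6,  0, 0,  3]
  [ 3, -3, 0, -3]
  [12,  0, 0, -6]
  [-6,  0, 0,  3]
x^2 + 3*x

The characteristic polynomial is χ_A(x) = x^2*(x + 3)^2, so the eigenvalues are known. The minimal polynomial is
  m_A(x) = Π_λ (x − λ)^{k_λ}
where k_λ is the size of the *largest* Jordan block for λ (equivalently, the smallest k with (A − λI)^k v = 0 for every generalised eigenvector v of λ).

  λ = -3: largest Jordan block has size 1, contributing (x + 3)
  λ = 0: largest Jordan block has size 1, contributing (x − 0)

So m_A(x) = x*(x + 3) = x^2 + 3*x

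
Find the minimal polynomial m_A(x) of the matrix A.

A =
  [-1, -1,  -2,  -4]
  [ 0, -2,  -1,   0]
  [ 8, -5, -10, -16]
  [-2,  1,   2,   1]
x^3 + 9*x^2 + 27*x + 27

The characteristic polynomial is χ_A(x) = (x + 3)^4, so the eigenvalues are known. The minimal polynomial is
  m_A(x) = Π_λ (x − λ)^{k_λ}
where k_λ is the size of the *largest* Jordan block for λ (equivalently, the smallest k with (A − λI)^k v = 0 for every generalised eigenvector v of λ).

  λ = -3: largest Jordan block has size 3, contributing (x + 3)^3

So m_A(x) = (x + 3)^3 = x^3 + 9*x^2 + 27*x + 27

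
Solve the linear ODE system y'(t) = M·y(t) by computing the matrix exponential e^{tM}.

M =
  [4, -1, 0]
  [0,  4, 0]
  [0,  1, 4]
e^{tM} =
  [exp(4*t), -t*exp(4*t), 0]
  [0, exp(4*t), 0]
  [0, t*exp(4*t), exp(4*t)]

Strategy: write M = P · J · P⁻¹ where J is a Jordan canonical form, so e^{tM} = P · e^{tJ} · P⁻¹, and e^{tJ} can be computed block-by-block.

M has Jordan form
J =
  [4, 1, 0]
  [0, 4, 0]
  [0, 0, 4]
(up to reordering of blocks).

Per-block formulas:
  For a 1×1 block at λ = 4: exp(t · [4]) = [e^(4t)].
  For a 2×2 Jordan block J_2(4): exp(t · J_2(4)) = e^(4t)·(I + t·N), where N is the 2×2 nilpotent shift.

After assembling e^{tJ} and conjugating by P, we get:

e^{tM} =
  [exp(4*t), -t*exp(4*t), 0]
  [0, exp(4*t), 0]
  [0, t*exp(4*t), exp(4*t)]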